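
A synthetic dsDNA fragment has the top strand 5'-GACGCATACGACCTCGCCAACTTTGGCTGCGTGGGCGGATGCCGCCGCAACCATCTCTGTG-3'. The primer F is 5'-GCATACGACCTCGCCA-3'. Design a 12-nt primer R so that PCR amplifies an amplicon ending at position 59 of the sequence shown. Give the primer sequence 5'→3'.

The forward primer binds at positions 4–19; the product's 3' end on the top strand is position 59.
The reverse primer anneals to the top strand over positions 48–59, i.e. to CAACCATCTCTG.
Its sequence written 5'→3' is the reverse complement: CAGAGATGGTTG.

5'-CAGAGATGGTTG-3'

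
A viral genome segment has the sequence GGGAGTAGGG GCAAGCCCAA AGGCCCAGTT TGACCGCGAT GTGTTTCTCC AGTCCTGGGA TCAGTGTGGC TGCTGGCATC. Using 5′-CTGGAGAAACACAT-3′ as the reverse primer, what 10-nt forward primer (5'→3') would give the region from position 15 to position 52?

5'-GCCCAAAGGC-3'

The reverse primer's reverse complement ATGTGTTTCTCCAG matches the template at positions 39–52; the product starts at position 15.
The forward primer is identical to the top strand over positions 15–24: GCCCAAAGGC.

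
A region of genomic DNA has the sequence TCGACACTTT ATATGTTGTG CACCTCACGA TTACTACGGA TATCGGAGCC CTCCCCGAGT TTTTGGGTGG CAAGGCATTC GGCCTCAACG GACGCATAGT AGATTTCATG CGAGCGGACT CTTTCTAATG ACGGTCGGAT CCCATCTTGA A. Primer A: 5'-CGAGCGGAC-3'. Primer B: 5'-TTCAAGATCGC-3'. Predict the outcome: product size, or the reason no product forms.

Primer B (TTCAAGATCGC) does not match the top strand, and its reverse complement GCGATCTTGAA does not match either.
With no annealing site for primer B, no amplification occurs.

No product — primer B has no binding site in the template.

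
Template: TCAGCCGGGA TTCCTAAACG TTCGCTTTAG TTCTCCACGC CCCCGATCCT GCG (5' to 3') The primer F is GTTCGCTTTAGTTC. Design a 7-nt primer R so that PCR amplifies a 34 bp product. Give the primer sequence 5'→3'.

5'-CGCAGGA-3'

The forward primer binds at positions 20–33, so a 34 bp product ends at position 20 + 34 − 1 = 53.
The reverse primer anneals to the top strand over positions 47–53, i.e. to TCCTGCG.
Its sequence written 5'→3' is the reverse complement: CGCAGGA.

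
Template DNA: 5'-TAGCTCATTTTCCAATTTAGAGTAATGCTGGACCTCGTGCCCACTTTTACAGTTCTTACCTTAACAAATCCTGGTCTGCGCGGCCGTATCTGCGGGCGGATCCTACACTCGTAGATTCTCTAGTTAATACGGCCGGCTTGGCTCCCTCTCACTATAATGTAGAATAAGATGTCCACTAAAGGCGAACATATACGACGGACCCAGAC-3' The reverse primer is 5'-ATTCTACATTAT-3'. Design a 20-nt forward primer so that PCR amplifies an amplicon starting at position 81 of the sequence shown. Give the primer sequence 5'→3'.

The reverse primer's reverse complement ATAATGTAGAAT matches the template at positions 154–165; the product starts at position 81.
The forward primer is identical to the top strand over positions 81–100: CGGCCGTATCTGCGGGCGGA.

5'-CGGCCGTATCTGCGGGCGGA-3'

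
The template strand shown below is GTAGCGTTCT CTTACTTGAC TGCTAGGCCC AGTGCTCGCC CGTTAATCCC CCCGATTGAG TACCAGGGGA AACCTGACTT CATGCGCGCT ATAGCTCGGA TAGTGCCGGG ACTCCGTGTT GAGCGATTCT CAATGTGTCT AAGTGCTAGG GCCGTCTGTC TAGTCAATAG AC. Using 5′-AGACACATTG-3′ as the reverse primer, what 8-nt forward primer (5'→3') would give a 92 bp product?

The reverse primer's reverse complement CAATGTGTCT matches the template at positions 131–140, so the product ends at position 140.
A 92 bp product then starts at position 140 − 92 + 1 = 49.
The forward primer is identical to the top strand there: CCCCCGAT.

5'-CCCCCGAT-3'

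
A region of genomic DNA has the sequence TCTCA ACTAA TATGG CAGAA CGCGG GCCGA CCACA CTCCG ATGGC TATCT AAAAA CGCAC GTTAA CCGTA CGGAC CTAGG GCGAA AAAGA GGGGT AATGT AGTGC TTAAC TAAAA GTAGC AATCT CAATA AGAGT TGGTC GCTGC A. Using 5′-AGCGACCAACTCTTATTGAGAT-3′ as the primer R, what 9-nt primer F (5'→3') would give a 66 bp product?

5'-AGGGCGAAA-3'

The reverse primer's reverse complement ATCTCAATAAGAGTTGGTCGCT matches the template at positions 122–143, so the product ends at position 143.
A 66 bp product then starts at position 143 − 66 + 1 = 78.
The forward primer is identical to the top strand there: AGGGCGAAA.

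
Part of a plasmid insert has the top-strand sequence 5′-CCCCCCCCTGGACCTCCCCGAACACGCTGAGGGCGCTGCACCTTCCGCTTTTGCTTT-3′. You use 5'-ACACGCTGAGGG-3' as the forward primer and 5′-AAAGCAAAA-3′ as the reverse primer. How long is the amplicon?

36 bp

Scanning the template, ACACGCTGAGGG occurs at positions 22–33; this primer anneals to the bottom strand there with its 3' end pointing downstream.
Reverse complement of the reverse primer: TTTTGCTTT. This occurs on the top strand at positions 49–57.
Amplicon spans positions 22–57: 36 bp.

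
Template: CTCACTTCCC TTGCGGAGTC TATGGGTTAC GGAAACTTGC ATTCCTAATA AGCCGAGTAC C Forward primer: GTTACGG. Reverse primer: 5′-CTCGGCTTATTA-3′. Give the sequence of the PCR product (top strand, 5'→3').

The forward primer matches the template at positions 26–32.
The reverse primer's reverse complement is TAATAAGCCGAG, which matches the template at positions 46–57.
The product is the template from position 26 through 57 (32 bp).

5'-GTTACGGAAACTTGCATTCCTAATAAGCCGAG-3'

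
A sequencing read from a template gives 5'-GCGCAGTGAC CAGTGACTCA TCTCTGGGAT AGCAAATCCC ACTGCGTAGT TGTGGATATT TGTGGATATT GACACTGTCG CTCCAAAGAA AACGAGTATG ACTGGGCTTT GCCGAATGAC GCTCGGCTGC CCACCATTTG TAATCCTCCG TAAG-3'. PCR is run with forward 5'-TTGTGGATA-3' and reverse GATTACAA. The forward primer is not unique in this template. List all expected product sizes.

The forward primer TTGTGGATA matches the top strand at positions 50–58, 60–68.
The reverse primer's reverse complement is TTGTAATC, matching at positions 138–145.
Each forward site pairs with the reverse site to give a product ending at position 145: sizes 96, 86 bp.

96 bp, 86 bp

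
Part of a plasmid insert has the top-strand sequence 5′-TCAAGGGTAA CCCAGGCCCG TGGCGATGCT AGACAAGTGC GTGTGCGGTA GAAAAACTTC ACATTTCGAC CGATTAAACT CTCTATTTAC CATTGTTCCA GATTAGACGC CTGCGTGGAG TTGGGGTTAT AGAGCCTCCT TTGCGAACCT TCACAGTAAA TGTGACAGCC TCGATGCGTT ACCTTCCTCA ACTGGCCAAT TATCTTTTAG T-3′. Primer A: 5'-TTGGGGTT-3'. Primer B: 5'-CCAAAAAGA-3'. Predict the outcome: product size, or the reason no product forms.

No product — primer B has no binding site in the template.

Primer B (CCAAAAAGA) does not match the top strand, and its reverse complement TCTTTTTGG does not match either.
With no annealing site for primer B, no amplification occurs.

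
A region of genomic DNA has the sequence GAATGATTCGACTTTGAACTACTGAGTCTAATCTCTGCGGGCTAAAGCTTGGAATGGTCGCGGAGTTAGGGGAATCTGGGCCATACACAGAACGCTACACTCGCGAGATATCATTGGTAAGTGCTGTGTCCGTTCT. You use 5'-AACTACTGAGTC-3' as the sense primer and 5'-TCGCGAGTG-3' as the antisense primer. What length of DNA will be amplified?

Forward primer AACTACTGAGTC is found on the top strand at positions 17–28.
Taking the reverse complement of TCGCGAGTG gives CACTCGCGA, found at positions 98–106 on the template; the primer anneals here to the top strand with its 3' end pointing upstream.
The product runs from position 17 to position 106, so its length is 106 − 17 + 1 = 90 bp.

90 bp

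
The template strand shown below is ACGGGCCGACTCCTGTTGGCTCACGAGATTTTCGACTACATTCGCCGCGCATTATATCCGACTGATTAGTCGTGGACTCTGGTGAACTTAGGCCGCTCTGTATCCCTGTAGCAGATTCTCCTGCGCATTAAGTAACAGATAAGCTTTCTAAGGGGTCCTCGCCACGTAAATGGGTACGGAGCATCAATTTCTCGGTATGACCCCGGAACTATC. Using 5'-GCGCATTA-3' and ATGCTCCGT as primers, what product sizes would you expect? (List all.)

138 bp, 62 bp

The forward primer GCGCATTA matches the top strand at positions 47–54, 123–130.
The reverse primer's reverse complement is ACGGAGCAT, matching at positions 176–184.
Each forward site pairs with the reverse site to give a product ending at position 184: sizes 138, 62 bp.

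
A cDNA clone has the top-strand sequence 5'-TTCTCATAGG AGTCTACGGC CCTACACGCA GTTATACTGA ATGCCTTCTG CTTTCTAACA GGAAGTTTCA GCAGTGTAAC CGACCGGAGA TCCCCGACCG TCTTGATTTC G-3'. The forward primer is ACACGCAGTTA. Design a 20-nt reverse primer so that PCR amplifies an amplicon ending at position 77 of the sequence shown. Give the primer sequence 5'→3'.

5'-ACACTGCTGAAACTTCCTGT-3'

The forward primer binds at positions 24–34; the product's 3' end on the top strand is position 77.
The reverse primer anneals to the top strand over positions 58–77, i.e. to ACAGGAAGTTTCAGCAGTGT.
Its sequence written 5'→3' is the reverse complement: ACACTGCTGAAACTTCCTGT.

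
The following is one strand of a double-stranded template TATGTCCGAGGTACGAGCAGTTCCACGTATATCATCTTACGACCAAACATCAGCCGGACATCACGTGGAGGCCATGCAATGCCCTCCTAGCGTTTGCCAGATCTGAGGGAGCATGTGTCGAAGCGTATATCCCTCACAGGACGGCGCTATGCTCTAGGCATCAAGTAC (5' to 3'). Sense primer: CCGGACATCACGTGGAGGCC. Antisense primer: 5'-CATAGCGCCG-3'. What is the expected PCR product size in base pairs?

Scanning the template, CCGGACATCACGTGGAGGCC occurs at positions 54–73; this primer anneals to the bottom strand there with its 3' end pointing downstream.
The reverse primer's reverse complement is CGGCGCTATG, which matches the template at positions 142–151.
The product runs from position 54 to position 151, so its length is 151 − 54 + 1 = 98 bp.

98 bp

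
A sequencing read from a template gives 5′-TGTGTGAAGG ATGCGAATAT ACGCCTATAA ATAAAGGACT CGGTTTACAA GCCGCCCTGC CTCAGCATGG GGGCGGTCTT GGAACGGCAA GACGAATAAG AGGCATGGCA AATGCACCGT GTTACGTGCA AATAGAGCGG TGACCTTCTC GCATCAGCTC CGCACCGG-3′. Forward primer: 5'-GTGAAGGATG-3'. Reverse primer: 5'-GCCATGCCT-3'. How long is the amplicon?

106 bp

Scanning the template, GTGAAGGATG occurs at positions 4–13; this primer anneals to the bottom strand there with its 3' end pointing downstream.
Reverse complement of the reverse primer: AGGCATGGC. This occurs on the top strand at positions 101–109.
The product runs from position 4 to position 109, so its length is 109 − 4 + 1 = 106 bp.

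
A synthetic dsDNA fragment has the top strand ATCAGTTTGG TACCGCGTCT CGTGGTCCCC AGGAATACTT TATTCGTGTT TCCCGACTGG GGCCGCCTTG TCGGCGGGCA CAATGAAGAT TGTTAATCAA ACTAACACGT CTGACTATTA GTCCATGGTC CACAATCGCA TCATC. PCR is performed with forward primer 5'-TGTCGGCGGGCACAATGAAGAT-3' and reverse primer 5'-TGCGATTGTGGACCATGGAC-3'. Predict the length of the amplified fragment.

72 bp

The forward primer matches the template at positions 69–90.
The reverse primer's reverse complement is GTCCATGGTCCACAATCGCA, which matches the template at positions 121–140.
Amplicon spans positions 69–140: 72 bp.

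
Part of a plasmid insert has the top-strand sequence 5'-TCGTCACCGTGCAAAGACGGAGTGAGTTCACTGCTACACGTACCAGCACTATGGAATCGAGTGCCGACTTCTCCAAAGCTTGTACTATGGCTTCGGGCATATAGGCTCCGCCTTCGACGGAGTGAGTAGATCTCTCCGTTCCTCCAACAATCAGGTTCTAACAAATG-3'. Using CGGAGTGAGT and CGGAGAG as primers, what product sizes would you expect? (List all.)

The forward primer CGGAGTGAGT matches the top strand at positions 18–27, 118–127.
The reverse primer's reverse complement is CTCTCCG, matching at positions 132–138.
Each forward site pairs with the reverse site to give a product ending at position 138: sizes 121, 21 bp.

121 bp, 21 bp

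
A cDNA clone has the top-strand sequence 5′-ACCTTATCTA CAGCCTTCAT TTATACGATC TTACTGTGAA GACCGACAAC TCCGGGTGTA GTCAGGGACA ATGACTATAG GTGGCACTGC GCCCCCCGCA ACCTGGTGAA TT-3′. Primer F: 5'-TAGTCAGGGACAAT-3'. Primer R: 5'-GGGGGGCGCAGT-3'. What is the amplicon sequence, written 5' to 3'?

5'-TAGTCAGGGACAATGACTATAGGTGGCACTGCGCCCCCC-3'

The forward primer matches the template at positions 59–72.
Reverse complement of the reverse primer: ACTGCGCCCCCC. This occurs on the top strand at positions 86–97.
The product is the template from position 59 through 97 (39 bp).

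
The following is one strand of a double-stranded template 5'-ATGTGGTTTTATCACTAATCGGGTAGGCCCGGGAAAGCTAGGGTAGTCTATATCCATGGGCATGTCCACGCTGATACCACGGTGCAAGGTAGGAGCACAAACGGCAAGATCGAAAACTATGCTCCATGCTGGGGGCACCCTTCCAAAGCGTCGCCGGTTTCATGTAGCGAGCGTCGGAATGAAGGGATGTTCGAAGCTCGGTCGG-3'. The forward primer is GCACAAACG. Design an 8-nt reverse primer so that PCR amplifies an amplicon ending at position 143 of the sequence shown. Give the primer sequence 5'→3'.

5'-GAAGGGTG-3'

The forward primer binds at positions 95–103; the product's 3' end on the top strand is position 143.
The reverse primer anneals to the top strand over positions 136–143, i.e. to CACCCTTC.
Its sequence written 5'→3' is the reverse complement: GAAGGGTG.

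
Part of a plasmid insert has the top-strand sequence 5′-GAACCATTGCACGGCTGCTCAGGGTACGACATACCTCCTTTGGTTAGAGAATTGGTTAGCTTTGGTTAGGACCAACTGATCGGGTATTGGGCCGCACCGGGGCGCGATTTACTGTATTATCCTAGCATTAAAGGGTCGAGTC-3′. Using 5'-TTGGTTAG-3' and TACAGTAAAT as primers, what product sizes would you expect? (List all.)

77 bp, 65 bp, 55 bp

The forward primer TTGGTTAG matches the top strand at positions 40–47, 52–59, 62–69.
The reverse primer's reverse complement is ATTTACTGTA, matching at positions 107–116.
Each forward site pairs with the reverse site to give a product ending at position 116: sizes 77, 65, 55 bp.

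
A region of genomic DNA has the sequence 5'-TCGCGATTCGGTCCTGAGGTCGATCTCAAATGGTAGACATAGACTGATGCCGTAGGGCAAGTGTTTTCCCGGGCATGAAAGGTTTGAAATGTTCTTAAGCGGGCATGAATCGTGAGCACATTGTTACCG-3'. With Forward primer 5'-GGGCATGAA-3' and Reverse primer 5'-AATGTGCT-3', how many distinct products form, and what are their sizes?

The forward primer GGGCATGAA matches the top strand at positions 71–79, 101–109.
The reverse primer's reverse complement is AGCACATT, matching at positions 115–122.
Each forward site pairs with the reverse site to give a product ending at position 122: sizes 52, 22 bp.

Two products: 52 bp, 22 bp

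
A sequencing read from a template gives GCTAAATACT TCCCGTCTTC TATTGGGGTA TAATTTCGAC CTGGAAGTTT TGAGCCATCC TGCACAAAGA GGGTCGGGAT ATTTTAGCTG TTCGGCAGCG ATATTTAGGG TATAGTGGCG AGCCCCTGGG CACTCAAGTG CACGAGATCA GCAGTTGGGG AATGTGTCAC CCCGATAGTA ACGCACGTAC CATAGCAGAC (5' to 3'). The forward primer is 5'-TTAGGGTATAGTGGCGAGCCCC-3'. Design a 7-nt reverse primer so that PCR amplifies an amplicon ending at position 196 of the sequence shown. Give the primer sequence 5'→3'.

The forward primer binds at positions 105–126; the product's 3' end on the top strand is position 196.
The reverse primer anneals to the top strand over positions 190–196, i.e. to CCATAGC.
Its sequence written 5'→3' is the reverse complement: GCTATGG.

5'-GCTATGG-3'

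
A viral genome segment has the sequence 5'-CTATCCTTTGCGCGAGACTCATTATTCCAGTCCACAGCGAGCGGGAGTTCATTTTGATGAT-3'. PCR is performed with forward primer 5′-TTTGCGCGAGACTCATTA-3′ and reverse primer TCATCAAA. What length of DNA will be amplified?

The forward primer matches the template at positions 7–24.
The reverse primer's reverse complement is TTTGATGA, which matches the template at positions 53–60.
The product runs from position 7 to position 60, so its length is 60 − 7 + 1 = 54 bp.

54 bp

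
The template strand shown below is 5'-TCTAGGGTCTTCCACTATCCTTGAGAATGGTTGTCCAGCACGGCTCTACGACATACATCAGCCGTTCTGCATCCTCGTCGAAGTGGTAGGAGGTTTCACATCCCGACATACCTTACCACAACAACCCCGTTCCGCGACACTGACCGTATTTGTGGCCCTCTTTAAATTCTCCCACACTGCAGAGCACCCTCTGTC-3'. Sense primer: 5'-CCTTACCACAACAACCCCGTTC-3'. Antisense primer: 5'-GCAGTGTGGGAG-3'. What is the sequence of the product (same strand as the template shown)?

The forward primer matches the template at positions 111–132.
Taking the reverse complement of GCAGTGTGGGAG gives CTCCCACACTGC, found at positions 169–180 on the template; the primer anneals here to the top strand with its 3' end pointing upstream.
The product is the template from position 111 through 180 (70 bp).

5'-CCTTACCACAACAACCCCGTTCCGCGACACTGACCGTATTTGTGGCCCTCTTTAAATTCTCCCACACTGC-3'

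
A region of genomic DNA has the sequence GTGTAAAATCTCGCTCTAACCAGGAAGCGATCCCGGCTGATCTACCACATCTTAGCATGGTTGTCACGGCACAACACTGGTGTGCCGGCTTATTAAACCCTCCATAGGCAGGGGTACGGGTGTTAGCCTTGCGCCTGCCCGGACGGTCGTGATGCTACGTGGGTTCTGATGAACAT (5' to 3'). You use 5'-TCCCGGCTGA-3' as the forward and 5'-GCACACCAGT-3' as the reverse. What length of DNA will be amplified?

Forward primer TCCCGGCTGA is found on the top strand at positions 31–40.
Taking the reverse complement of GCACACCAGT gives ACTGGTGTGC, found at positions 76–85 on the template; the primer anneals here to the top strand with its 3' end pointing upstream.
Amplicon spans positions 31–85: 55 bp.

55 bp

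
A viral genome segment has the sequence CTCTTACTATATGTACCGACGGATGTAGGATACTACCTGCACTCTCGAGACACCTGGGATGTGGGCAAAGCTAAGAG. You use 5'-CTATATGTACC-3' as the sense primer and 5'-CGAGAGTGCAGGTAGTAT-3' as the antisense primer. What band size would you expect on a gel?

41 bp

Forward primer CTATATGTACC is found on the top strand at positions 7–17.
The reverse primer's reverse complement is ATACTACCTGCACTCTCG, which matches the template at positions 30–47.
Amplicon spans positions 7–47: 41 bp.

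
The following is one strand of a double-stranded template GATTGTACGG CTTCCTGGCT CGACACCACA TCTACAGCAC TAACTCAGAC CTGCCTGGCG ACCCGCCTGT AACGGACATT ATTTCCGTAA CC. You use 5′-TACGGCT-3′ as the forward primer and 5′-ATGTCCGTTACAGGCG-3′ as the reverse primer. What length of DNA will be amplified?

74 bp

The forward primer matches the template at positions 6–12.
Reverse complement of the reverse primer: CGCCTGTAACGGACAT. This occurs on the top strand at positions 64–79.
Product length = (reverse-primer end) − (forward-primer start) + 1 = 79 − 6 + 1 = 74 bp.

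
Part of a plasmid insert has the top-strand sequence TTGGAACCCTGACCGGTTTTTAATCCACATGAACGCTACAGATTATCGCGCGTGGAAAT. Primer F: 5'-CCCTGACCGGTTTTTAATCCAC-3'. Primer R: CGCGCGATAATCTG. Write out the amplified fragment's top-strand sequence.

5'-CCCTGACCGGTTTTTAATCCACATGAACGCTACAGATTATCGCGCG-3'

Forward primer CCCTGACCGGTTTTTAATCCAC is found on the top strand at positions 7–28.
The reverse primer's reverse complement is CAGATTATCGCGCG, which matches the template at positions 39–52.
The product is the template from position 7 through 52 (46 bp).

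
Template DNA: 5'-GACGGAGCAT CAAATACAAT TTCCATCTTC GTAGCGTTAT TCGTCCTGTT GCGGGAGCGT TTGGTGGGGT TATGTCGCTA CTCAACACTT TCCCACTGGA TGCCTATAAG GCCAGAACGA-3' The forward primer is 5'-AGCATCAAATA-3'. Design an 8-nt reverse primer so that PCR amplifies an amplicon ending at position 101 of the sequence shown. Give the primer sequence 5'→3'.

5'-ATCCAGTG-3'

The forward primer binds at positions 6–16; the product's 3' end on the top strand is position 101.
The reverse primer anneals to the top strand over positions 94–101, i.e. to CACTGGAT.
Its sequence written 5'→3' is the reverse complement: ATCCAGTG.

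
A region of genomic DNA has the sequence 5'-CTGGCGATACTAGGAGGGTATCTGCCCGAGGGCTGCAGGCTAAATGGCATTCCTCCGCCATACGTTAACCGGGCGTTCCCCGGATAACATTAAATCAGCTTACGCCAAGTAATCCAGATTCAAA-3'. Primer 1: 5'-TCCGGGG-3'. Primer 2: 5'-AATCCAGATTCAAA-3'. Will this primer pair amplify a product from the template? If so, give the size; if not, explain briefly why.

Primer 1 (TCCGGGG) has reverse complement CCCCGGA, which matches the top strand at positions 78–84; primer 1 anneals to the top strand there with its 3' end pointing upstream toward position 78.
Primer 2 (AATCCAGATTCAAA) matches the top strand directly at positions 111–124; it anneals to the bottom strand with its 3' end pointing downstream toward position 124.
The 3' ends diverge (primer 1 extends toward position 1, primer 2 toward position 124), so the primers never converge on a shared product.

No product — the primers' 3' ends point away from each other.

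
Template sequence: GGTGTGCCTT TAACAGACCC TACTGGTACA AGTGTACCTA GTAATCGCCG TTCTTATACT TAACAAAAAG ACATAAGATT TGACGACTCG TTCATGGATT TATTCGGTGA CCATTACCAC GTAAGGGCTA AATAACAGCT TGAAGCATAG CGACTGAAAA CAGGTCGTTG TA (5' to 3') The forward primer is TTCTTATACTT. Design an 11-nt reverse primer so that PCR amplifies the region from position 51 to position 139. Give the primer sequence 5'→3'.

The product's 3' end on the top strand is position 139.
The reverse primer anneals to the top strand over positions 129–139, i.e. to TAAATAACAGC.
Its sequence written 5'→3' is the reverse complement: GCTGTTATTTA.

5'-GCTGTTATTTA-3'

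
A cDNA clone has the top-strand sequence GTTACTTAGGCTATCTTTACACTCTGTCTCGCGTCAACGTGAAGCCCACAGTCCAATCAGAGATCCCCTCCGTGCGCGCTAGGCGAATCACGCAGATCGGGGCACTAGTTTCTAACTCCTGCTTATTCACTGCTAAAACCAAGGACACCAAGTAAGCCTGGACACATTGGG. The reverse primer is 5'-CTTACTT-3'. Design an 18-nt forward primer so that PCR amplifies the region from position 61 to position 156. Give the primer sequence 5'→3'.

The reverse primer's reverse complement AAGTAAG matches the template at positions 150–156; the product starts at position 61.
The forward primer is identical to the top strand over positions 61–78: AGATCCCCTCCGTGCGCG.

5'-AGATCCCCTCCGTGCGCG-3'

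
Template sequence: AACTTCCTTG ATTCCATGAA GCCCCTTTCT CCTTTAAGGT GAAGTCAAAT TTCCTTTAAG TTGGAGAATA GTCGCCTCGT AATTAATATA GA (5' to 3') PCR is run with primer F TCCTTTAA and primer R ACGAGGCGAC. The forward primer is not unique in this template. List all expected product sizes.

The forward primer TCCTTTAA matches the top strand at positions 30–37, 52–59.
The reverse primer's reverse complement is GTCGCCTCGT, matching at positions 71–80.
Each forward site pairs with the reverse site to give a product ending at position 80: sizes 51, 29 bp.

51 bp, 29 bp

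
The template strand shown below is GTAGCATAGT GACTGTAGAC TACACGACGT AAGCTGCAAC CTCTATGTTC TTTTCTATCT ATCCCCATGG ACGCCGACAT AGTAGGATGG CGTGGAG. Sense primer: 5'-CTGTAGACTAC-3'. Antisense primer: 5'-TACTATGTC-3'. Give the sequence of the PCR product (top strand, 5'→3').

5'-CTGTAGACTACACGACGTAAGCTGCAACCTCTATGTTCTTTTCTATCTATCCCCATGGACGCCGACATAGTA-3'

Scanning the template, CTGTAGACTAC occurs at positions 13–23; this primer anneals to the bottom strand there with its 3' end pointing downstream.
Reverse complement of the reverse primer: GACATAGTA. This occurs on the top strand at positions 76–84.
The product is the template from position 13 through 84 (72 bp).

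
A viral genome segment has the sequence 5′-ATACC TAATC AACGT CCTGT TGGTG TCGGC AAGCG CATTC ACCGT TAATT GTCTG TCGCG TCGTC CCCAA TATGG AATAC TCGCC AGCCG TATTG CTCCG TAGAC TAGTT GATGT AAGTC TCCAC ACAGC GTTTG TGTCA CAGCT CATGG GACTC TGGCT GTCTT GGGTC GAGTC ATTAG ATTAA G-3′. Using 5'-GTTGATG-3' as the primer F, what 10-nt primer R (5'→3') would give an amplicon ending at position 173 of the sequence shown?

5'-CTCGACCCAA-3'

The forward primer binds at positions 108–114; the product's 3' end on the top strand is position 173.
The reverse primer anneals to the top strand over positions 164–173, i.e. to TTGGGTCGAG.
Its sequence written 5'→3' is the reverse complement: CTCGACCCAA.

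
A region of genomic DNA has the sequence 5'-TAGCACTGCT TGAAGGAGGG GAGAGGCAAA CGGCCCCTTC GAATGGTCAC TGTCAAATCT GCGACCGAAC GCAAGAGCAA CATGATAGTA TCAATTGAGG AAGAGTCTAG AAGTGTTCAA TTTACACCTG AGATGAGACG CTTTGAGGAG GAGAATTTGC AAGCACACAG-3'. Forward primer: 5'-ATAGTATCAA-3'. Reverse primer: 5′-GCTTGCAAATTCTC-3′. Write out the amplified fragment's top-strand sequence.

The forward primer matches the template at positions 85–94.
Reverse complement of the reverse primer: GAGAATTTGCAAGC. This occurs on the top strand at positions 151–164.
The product is the template from position 85 through 164 (80 bp).

5'-ATAGTATCAATTGAGGAAGAGTCTAGAAGTGTTCAATTTACACCTGAGATGAGACGCTTTGAGGAGGAGAATTTGCAAGC-3'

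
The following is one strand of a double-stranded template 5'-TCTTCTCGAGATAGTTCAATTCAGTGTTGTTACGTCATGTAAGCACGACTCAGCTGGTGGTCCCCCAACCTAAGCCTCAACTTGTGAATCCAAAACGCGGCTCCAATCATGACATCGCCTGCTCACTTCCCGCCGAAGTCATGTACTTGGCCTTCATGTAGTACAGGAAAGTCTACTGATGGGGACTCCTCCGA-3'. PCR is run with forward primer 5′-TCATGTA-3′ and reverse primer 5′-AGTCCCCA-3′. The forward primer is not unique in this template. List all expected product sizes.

153 bp, 49 bp, 34 bp

The forward primer TCATGTA matches the top strand at positions 35–41, 139–145, 154–160.
The reverse primer's reverse complement is TGGGGACT, matching at positions 180–187.
Each forward site pairs with the reverse site to give a product ending at position 187: sizes 153, 49, 34 bp.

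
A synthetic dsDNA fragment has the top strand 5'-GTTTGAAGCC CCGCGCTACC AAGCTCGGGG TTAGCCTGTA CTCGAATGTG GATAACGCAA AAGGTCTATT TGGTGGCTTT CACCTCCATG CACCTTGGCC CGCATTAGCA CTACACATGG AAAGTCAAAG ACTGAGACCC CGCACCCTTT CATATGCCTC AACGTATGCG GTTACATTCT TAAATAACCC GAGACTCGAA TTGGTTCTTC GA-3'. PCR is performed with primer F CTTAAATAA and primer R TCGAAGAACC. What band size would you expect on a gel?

34 bp

The forward primer matches the template at positions 179–187.
Taking the reverse complement of TCGAAGAACC gives GGTTCTTCGA, found at positions 203–212 on the template; the primer anneals here to the top strand with its 3' end pointing upstream.
Product length = (reverse-primer end) − (forward-primer start) + 1 = 212 − 179 + 1 = 34 bp.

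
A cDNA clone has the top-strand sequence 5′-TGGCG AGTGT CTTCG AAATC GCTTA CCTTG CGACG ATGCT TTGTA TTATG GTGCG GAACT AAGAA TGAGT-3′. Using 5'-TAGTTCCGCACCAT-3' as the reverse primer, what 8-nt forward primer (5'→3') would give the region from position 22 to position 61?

The reverse primer's reverse complement ATGGTGCGGAACTA matches the template at positions 48–61; the product starts at position 22.
The forward primer is identical to the top strand over positions 22–29: CTTACCTT.

5'-CTTACCTT-3'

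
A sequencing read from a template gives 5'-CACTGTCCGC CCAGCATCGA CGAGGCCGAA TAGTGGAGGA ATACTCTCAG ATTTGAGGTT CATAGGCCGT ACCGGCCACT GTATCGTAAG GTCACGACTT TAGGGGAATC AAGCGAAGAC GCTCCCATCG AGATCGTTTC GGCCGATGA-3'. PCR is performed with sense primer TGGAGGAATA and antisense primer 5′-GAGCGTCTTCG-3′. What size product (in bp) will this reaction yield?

91 bp

Forward primer TGGAGGAATA is found on the top strand at positions 34–43.
Taking the reverse complement of GAGCGTCTTCG gives CGAAGACGCTC, found at positions 114–124 on the template; the primer anneals here to the top strand with its 3' end pointing upstream.
The product runs from position 34 to position 124, so its length is 124 − 34 + 1 = 91 bp.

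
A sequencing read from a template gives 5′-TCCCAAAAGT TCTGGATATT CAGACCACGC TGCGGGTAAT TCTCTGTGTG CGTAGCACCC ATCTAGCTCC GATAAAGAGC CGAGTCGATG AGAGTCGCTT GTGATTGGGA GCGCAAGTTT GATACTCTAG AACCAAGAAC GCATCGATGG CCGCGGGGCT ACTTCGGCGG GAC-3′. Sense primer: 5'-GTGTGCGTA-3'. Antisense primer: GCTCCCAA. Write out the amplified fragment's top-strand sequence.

5'-GTGTGCGTAGCACCCATCTAGCTCCGATAAAGAGCCGAGTCGATGAGAGTCGCTTGTGATTGGGAGC-3'

The forward primer matches the template at positions 46–54.
The reverse primer's reverse complement is TTGGGAGC, which matches the template at positions 105–112.
The product is the template from position 46 through 112 (67 bp).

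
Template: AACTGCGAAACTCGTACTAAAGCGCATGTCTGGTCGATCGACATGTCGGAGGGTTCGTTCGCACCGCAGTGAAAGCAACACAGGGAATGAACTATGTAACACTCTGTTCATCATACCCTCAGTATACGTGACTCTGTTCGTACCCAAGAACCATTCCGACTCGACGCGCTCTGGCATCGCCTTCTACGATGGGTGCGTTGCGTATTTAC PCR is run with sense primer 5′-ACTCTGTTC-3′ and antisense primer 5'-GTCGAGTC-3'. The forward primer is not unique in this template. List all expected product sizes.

65 bp, 35 bp

The forward primer ACTCTGTTC matches the top strand at positions 101–109, 131–139.
The reverse primer's reverse complement is GACTCGAC, matching at positions 158–165.
Each forward site pairs with the reverse site to give a product ending at position 165: sizes 65, 35 bp.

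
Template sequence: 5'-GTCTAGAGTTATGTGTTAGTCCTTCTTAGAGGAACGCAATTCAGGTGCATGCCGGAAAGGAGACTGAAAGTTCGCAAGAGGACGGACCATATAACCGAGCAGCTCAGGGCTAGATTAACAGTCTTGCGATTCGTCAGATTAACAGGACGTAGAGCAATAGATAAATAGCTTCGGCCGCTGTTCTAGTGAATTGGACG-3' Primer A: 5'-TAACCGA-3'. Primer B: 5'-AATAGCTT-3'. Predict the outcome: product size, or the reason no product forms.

Primer A (TAACCGA) matches the top strand at positions 92–98 (3' end points downstream).
Primer B (AATAGCTT) also matches the top strand directly, at positions 164–171 — its reverse complement AAGCTATT is not present.
Both primers anneal to the bottom strand with 3' ends pointing the same way, so neither can prime synthesis back toward the other.

No product — both primers anneal to the same strand and extend in the same direction.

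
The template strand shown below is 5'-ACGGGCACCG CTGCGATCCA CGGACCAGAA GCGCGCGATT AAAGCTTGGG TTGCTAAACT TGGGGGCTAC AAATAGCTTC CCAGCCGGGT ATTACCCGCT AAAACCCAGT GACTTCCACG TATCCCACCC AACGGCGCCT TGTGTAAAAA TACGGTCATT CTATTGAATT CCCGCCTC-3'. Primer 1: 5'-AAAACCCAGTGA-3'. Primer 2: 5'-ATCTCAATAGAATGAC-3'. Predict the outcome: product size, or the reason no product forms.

No product — primer 2 has no binding site in the template.

Primer 2 (ATCTCAATAGAATGAC) does not match the top strand, and its reverse complement GTCATTCTATTGAGAT does not match either.
With no annealing site for primer 2, no amplification occurs.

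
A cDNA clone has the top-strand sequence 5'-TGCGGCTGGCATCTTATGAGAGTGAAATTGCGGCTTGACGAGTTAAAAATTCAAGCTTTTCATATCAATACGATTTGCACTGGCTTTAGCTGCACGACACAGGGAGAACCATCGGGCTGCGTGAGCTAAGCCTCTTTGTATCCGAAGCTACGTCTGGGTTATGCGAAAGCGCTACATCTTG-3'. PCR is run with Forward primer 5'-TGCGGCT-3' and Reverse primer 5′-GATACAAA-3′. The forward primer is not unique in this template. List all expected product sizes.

The forward primer TGCGGCT matches the top strand at positions 1–7, 29–35.
The reverse primer's reverse complement is TTTGTATC, matching at positions 135–142.
Each forward site pairs with the reverse site to give a product ending at position 142: sizes 142, 114 bp.

142 bp, 114 bp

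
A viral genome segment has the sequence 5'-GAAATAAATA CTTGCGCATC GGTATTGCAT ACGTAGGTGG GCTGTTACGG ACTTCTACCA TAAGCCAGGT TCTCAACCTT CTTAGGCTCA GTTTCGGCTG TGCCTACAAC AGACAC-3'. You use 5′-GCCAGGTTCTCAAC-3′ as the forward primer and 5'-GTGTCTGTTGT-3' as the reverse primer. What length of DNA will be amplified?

Forward primer GCCAGGTTCTCAAC is found on the top strand at positions 64–77.
The reverse primer's reverse complement is ACAACAGACAC, which matches the template at positions 106–116.
Product length = (reverse-primer end) − (forward-primer start) + 1 = 116 − 64 + 1 = 53 bp.

53 bp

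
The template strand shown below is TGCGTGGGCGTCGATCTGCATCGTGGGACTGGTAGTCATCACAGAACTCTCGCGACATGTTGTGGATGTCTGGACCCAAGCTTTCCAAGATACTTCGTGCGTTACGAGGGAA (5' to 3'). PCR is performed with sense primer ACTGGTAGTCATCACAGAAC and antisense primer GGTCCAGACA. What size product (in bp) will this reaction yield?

Scanning the template, ACTGGTAGTCATCACAGAAC occurs at positions 28–47; this primer anneals to the bottom strand there with its 3' end pointing downstream.
Taking the reverse complement of GGTCCAGACA gives TGTCTGGACC, found at positions 67–76 on the template; the primer anneals here to the top strand with its 3' end pointing upstream.
The product runs from position 28 to position 76, so its length is 76 − 28 + 1 = 49 bp.

49 bp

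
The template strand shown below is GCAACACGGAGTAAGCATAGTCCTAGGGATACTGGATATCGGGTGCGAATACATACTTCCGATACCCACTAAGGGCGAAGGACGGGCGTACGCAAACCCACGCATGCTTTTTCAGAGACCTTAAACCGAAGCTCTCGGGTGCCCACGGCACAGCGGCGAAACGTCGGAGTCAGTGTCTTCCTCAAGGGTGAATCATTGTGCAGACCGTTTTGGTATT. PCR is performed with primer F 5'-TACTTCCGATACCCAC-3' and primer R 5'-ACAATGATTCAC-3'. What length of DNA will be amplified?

The forward primer matches the template at positions 54–69.
Taking the reverse complement of ACAATGATTCAC gives GTGAATCATTGT, found at positions 188–199 on the template; the primer anneals here to the top strand with its 3' end pointing upstream.
Amplicon spans positions 54–199: 146 bp.

146 bp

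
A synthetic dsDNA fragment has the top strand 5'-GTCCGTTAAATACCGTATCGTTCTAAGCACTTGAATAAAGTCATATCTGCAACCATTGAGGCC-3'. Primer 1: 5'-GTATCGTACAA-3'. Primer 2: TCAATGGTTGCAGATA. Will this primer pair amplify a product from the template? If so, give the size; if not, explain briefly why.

No product — primer 1 has no binding site in the template.

Primer 1 (GTATCGTACAA) does not match the top strand, and its reverse complement TTGTACGATAC does not match either.
With no annealing site for primer 1, no amplification occurs.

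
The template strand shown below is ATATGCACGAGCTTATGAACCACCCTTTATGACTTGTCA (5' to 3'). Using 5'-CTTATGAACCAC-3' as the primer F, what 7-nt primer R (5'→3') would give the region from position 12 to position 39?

5'-TGACAAG-3'

The product's 3' end on the top strand is position 39.
The reverse primer anneals to the top strand over positions 33–39, i.e. to CTTGTCA.
Its sequence written 5'→3' is the reverse complement: TGACAAG.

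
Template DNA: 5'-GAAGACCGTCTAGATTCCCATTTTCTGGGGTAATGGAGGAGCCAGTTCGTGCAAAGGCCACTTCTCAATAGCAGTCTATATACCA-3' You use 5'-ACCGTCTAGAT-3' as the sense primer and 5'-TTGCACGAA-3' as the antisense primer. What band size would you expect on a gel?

50 bp

Forward primer ACCGTCTAGAT is found on the top strand at positions 5–15.
Taking the reverse complement of TTGCACGAA gives TTCGTGCAA, found at positions 46–54 on the template; the primer anneals here to the top strand with its 3' end pointing upstream.
Amplicon spans positions 5–54: 50 bp.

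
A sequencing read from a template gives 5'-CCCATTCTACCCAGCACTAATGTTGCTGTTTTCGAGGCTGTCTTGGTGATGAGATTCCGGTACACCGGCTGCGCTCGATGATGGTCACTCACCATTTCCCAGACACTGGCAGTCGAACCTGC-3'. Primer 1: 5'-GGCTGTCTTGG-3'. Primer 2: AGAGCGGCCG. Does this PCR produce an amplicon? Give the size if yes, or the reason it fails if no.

Primer 2 (AGAGCGGCCG) does not match the top strand, and its reverse complement CGGCCGCTCT does not match either.
With no annealing site for primer 2, no amplification occurs.

No product — primer 2 has no binding site in the template.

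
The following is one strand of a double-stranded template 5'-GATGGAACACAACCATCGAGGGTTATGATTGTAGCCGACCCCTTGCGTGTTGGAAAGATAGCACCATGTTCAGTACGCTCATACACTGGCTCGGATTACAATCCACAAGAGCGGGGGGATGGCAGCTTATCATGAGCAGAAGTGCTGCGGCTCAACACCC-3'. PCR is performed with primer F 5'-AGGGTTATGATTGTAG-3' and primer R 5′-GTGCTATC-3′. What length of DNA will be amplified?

46 bp

The forward primer matches the template at positions 19–34.
Reverse complement of the reverse primer: GATAGCAC. This occurs on the top strand at positions 57–64.
Product length = (reverse-primer end) − (forward-primer start) + 1 = 64 − 19 + 1 = 46 bp.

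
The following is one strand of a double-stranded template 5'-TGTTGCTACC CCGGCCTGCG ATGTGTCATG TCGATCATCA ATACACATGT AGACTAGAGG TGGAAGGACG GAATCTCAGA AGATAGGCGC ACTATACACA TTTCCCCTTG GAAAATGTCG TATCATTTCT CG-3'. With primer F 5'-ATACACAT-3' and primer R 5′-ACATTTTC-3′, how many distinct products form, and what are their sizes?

The forward primer ATACACAT matches the top strand at positions 41–48, 94–101.
The reverse primer's reverse complement is GAAAATGT, matching at positions 111–118.
Each forward site pairs with the reverse site to give a product ending at position 118: sizes 78, 25 bp.

Two products: 78 bp, 25 bp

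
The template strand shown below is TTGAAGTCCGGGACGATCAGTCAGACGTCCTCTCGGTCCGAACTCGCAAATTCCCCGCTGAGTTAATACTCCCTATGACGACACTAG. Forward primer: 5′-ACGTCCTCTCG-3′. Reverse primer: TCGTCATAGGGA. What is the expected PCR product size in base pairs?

57 bp

Scanning the template, ACGTCCTCTCG occurs at positions 25–35; this primer anneals to the bottom strand there with its 3' end pointing downstream.
Taking the reverse complement of TCGTCATAGGGA gives TCCCTATGACGA, found at positions 70–81 on the template; the primer anneals here to the top strand with its 3' end pointing upstream.
Product length = (reverse-primer end) − (forward-primer start) + 1 = 81 − 25 + 1 = 57 bp.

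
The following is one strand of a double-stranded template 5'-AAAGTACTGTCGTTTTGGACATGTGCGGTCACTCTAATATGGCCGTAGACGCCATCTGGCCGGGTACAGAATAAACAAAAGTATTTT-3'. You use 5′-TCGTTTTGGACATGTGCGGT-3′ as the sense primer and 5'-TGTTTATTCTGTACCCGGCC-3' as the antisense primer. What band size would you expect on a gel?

68 bp

The forward primer matches the template at positions 10–29.
Taking the reverse complement of TGTTTATTCTGTACCCGGCC gives GGCCGGGTACAGAATAAACA, found at positions 58–77 on the template; the primer anneals here to the top strand with its 3' end pointing upstream.
Amplicon spans positions 10–77: 68 bp.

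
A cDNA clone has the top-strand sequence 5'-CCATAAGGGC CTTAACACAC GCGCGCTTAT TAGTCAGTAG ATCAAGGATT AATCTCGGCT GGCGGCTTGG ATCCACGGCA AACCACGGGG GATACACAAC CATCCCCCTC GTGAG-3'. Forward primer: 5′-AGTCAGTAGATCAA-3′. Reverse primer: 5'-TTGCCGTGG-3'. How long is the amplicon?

The forward primer matches the template at positions 32–45.
The reverse primer's reverse complement is CCACGGCAA, which matches the template at positions 73–81.
Amplicon spans positions 32–81: 50 bp.

50 bp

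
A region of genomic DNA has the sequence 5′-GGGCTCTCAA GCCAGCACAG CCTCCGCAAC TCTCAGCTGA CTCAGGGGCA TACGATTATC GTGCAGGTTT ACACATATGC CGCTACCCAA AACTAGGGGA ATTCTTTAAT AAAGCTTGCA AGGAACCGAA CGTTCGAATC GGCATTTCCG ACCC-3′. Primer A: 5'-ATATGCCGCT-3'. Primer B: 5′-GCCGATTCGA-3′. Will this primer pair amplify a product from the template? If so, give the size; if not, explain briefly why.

Yes — a 69 bp product.

Primer A (ATATGCCGCT) matches the top strand at positions 75–84; it acts as a forward primer.
Primer B's reverse complement is TCGAATCGGC, matching the top strand at positions 134–143; it acts as a reverse primer.
The 3' ends face each other across positions 75–143, giving a 69 bp product.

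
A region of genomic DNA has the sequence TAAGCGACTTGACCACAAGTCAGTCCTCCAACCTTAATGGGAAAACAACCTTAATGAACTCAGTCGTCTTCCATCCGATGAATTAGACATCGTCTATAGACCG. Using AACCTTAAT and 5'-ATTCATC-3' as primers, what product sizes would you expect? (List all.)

The forward primer AACCTTAAT matches the top strand at positions 30–38, 47–55.
The reverse primer's reverse complement is GATGAAT, matching at positions 77–83.
Each forward site pairs with the reverse site to give a product ending at position 83: sizes 54, 37 bp.

54 bp, 37 bp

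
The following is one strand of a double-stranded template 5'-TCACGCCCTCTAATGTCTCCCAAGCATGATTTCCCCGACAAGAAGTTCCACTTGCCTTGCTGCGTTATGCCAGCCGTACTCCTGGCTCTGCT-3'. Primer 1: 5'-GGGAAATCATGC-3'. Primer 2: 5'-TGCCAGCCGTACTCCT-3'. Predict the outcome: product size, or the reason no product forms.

No product — the primers' 3' ends point away from each other.

Primer 1 (GGGAAATCATGC) has reverse complement GCATGATTTCCC, which matches the top strand at positions 24–35; primer 1 anneals to the top strand there with its 3' end pointing upstream toward position 24.
Primer 2 (TGCCAGCCGTACTCCT) matches the top strand directly at positions 68–83; it anneals to the bottom strand with its 3' end pointing downstream toward position 83.
The 3' ends diverge (primer 1 extends toward position 1, primer 2 toward position 92), so the primers never converge on a shared product.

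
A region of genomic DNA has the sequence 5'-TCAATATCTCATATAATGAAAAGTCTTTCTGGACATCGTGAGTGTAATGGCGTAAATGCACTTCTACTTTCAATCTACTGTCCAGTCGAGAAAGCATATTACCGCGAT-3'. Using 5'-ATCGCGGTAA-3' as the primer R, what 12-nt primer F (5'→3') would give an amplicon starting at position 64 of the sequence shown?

The reverse primer's reverse complement TTACCGCGAT matches the template at positions 99–108; the product starts at position 64.
The forward primer is identical to the top strand over positions 64–75: CTACTTTCAATC.

5'-CTACTTTCAATC-3'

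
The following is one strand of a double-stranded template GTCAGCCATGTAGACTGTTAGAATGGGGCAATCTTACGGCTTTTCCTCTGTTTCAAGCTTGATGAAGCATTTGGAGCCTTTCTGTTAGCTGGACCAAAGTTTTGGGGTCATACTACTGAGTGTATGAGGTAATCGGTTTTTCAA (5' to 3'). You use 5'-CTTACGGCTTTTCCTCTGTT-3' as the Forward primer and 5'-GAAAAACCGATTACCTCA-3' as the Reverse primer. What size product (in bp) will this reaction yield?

110 bp

The forward primer matches the template at positions 33–52.
The reverse primer's reverse complement is TGAGGTAATCGGTTTTTC, which matches the template at positions 125–142.
Product length = (reverse-primer end) − (forward-primer start) + 1 = 142 − 33 + 1 = 110 bp.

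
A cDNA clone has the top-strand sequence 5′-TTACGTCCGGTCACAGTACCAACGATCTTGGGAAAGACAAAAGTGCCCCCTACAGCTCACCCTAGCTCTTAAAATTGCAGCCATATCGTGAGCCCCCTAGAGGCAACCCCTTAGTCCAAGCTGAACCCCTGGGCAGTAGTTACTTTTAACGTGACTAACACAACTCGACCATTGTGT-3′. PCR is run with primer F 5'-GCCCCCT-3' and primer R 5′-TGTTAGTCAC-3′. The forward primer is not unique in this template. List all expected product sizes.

The forward primer GCCCCCT matches the top strand at positions 45–51, 92–98.
The reverse primer's reverse complement is GTGACTAACA, matching at positions 151–160.
Each forward site pairs with the reverse site to give a product ending at position 160: sizes 116, 69 bp.

116 bp, 69 bp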